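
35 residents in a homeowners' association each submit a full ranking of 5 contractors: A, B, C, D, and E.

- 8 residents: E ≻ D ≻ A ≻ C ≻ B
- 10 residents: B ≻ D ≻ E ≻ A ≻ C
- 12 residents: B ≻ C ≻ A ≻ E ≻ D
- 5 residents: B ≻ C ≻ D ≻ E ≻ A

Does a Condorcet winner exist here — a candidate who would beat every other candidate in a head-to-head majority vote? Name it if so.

B

Head-to-head results (35 voters total):
A vs B: B wins 27–8.
A vs C: A wins 18–17.
A vs D: D wins 23–12.
A vs E: E wins 23–12.
B vs C: B wins 27–8.
B vs D: B wins 27–8.
B vs E: B wins 27–8.
C vs D: D wins 18–17.
C vs E: E wins 18–17.
D vs E: E wins 20–15.
B beats each rival — A (27–8), C (27–8), D (27–8), E (27–8) — so B is the Condorcet winner.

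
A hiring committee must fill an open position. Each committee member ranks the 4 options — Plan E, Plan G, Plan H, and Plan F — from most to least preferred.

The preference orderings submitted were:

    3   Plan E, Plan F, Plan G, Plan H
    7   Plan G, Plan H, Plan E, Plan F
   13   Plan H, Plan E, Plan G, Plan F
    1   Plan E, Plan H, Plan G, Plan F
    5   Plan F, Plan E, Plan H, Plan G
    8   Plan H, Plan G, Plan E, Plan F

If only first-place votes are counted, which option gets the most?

Plan H

First-place vote totals:
  Plan E: 4
  Plan G: 7
  Plan H: 21
  Plan F: 5
Plan H has the most first-place votes.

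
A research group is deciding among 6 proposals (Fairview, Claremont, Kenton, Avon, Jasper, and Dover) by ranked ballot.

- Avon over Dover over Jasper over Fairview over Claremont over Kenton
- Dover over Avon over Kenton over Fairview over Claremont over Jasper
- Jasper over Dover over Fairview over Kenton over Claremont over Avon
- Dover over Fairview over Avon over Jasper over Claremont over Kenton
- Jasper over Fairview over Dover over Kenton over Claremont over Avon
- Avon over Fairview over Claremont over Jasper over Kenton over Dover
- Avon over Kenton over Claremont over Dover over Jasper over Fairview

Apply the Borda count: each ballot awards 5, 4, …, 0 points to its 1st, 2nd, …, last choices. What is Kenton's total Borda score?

12

Borda scores:
  Fairview: 2 + 2 + 3 + 4 + 4 + 4 + 0 = 19
  Claremont: 1 + 1 + 1 + 1 + 1 + 3 + 3 = 11
  Kenton: 0 + 3 + 2 + 0 + 2 + 1 + 4 = 12
  Avon: 5 + 4 + 0 + 3 + 0 + 5 + 5 = 22
  Jasper: 3 + 0 + 5 + 2 + 5 + 2 + 1 = 18
  Dover: 4 + 5 + 4 + 5 + 3 + 0 + 2 = 23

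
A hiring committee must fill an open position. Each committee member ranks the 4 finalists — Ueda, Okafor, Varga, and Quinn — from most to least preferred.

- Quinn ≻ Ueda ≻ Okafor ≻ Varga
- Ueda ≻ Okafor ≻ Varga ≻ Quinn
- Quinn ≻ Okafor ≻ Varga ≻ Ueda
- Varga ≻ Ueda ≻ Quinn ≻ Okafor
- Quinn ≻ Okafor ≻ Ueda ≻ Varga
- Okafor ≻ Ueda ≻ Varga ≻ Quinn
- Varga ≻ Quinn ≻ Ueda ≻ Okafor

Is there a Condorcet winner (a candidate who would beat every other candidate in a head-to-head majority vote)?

No

Head-to-head results (7 voters total):
Ueda vs Okafor: Ueda wins 4–3.
Ueda vs Varga: Ueda wins 4–3.
Ueda vs Quinn: Quinn wins 4–3.
Okafor vs Varga: Okafor wins 5–2.
Okafor vs Quinn: Quinn wins 5–2.
Varga vs Quinn: Varga wins 4–3.
No candidate beats all others: Ueda beats Varga beats Quinn beats Ueda, a majority cycle.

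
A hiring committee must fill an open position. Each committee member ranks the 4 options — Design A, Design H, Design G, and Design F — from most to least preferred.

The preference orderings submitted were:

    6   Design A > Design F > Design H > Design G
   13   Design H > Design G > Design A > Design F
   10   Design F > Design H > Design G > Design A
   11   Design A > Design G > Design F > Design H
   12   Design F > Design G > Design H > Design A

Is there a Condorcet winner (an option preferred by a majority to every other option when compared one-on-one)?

No

Head-to-head results (52 voters total):
Design A vs Design H: Design H wins 35–17.
Design A vs Design G: Design G wins 35–17.
Design A vs Design F: Design A wins 30–22.
Design H vs Design G: Design H wins 29–23.
Design H vs Design F: Design F wins 39–13.
Design G vs Design F: Design F wins 28–24.
No candidate beats all others: Design A beats Design F beats Design H beats Design A, a majority cycle.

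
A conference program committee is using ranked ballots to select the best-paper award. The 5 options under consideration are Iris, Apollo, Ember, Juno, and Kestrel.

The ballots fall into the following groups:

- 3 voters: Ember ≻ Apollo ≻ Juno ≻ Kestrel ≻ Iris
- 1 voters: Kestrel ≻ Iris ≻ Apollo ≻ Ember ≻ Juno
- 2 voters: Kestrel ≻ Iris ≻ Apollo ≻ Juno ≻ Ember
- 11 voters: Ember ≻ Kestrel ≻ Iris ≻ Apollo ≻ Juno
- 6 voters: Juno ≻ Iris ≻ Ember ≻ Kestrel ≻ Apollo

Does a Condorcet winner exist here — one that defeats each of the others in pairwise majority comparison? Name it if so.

Ember

Head-to-head results (23 voters total):
Iris vs Apollo: Iris wins 20–3.
Iris vs Ember: Ember wins 14–9.
Iris vs Juno: Iris wins 14–9.
Iris vs Kestrel: Kestrel wins 17–6.
Apollo vs Ember: Ember wins 20–3.
Apollo vs Juno: Apollo wins 17–6.
Apollo vs Kestrel: Kestrel wins 20–3.
Ember vs Juno: Ember wins 15–8.
Ember vs Kestrel: Ember wins 20–3.
Juno vs Kestrel: Kestrel wins 14–9.
Ember beats each rival — Iris (14–9), Apollo (20–3), Juno (15–8), Kestrel (20–3) — so Ember is the Condorcet winner.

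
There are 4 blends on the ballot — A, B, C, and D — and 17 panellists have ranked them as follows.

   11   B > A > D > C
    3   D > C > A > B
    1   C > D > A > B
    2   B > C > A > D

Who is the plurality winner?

First-place vote totals:
  A: 0
  B: 13
  C: 1
  D: 3
B has the most first-place votes.

B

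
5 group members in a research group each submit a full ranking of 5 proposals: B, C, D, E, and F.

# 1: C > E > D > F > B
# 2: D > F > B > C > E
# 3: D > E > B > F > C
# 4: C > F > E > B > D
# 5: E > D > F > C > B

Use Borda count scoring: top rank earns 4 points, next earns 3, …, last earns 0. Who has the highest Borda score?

Borda scores:
  B: 0 + 2 + 2 + 1 + 0 = 5
  C: 4 + 1 + 0 + 4 + 1 = 10
  D: 2 + 4 + 4 + 0 + 3 = 13
  E: 3 + 0 + 3 + 2 + 4 = 12
  F: 1 + 3 + 1 + 3 + 2 = 10
D has the highest total.

D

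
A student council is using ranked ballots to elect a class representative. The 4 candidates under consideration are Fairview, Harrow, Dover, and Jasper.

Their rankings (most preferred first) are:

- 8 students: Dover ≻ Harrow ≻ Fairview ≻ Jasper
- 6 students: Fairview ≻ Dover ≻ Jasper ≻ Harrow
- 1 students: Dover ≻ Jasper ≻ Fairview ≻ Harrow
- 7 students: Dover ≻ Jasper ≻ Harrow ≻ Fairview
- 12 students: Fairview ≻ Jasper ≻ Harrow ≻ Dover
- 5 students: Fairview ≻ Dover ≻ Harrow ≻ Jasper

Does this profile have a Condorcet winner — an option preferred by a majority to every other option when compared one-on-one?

Yes

Head-to-head results (39 voters total):
Fairview vs Harrow: Fairview wins 24–15.
Fairview vs Dover: Fairview wins 23–16.
Fairview vs Jasper: Fairview wins 31–8.
Harrow vs Dover: Dover wins 27–12.
Harrow vs Jasper: Jasper wins 26–13.
Dover vs Jasper: Dover wins 27–12.
Fairview beats each rival — Harrow (24–15), Dover (23–16), Jasper (31–8) — so Fairview is the Condorcet winner.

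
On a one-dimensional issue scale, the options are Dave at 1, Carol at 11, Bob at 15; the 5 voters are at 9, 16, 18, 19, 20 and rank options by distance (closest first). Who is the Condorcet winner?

With single-peaked preferences on a line, the Condorcet winner is the candidate closest to the median voter.
The median voter (position 18) is closest to Bob at 15.
Check: Bob vs Carol — voters closer to Bob: 4 of 5.

Bob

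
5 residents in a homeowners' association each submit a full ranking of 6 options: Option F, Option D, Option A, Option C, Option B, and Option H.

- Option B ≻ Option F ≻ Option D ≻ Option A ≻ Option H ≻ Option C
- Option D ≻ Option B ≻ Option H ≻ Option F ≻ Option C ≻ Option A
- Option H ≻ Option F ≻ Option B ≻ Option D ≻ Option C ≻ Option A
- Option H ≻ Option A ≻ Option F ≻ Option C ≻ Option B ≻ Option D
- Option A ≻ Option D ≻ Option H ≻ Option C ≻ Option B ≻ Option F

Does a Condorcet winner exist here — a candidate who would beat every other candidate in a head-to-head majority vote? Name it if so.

No Condorcet winner

Head-to-head results (5 voters total):
Option F vs Option D: Option F wins 3–2.
Option F vs Option A: Option F wins 3–2.
Option F vs Option C: Option F wins 4–1.
Option F vs Option B: Option B wins 3–2.
Option F vs Option H: Option H wins 4–1.
Option D vs Option A: Option D wins 3–2.
Option D vs Option C: Option D wins 4–1.
Option D vs Option B: Option B wins 3–2.
Option D vs Option H: Option D wins 3–2.
Option A vs Option C: Option A wins 3–2.
Option A vs Option B: Option B wins 3–2.
Option A vs Option H: Option H wins 3–2.
Option C vs Option B: Option B wins 3–2.
Option C vs Option H: Option H wins 5–0.
Option B vs Option H: Option H wins 3–2.
No candidate beats all others: Option F beats Option D beats Option H beats Option F, a majority cycle.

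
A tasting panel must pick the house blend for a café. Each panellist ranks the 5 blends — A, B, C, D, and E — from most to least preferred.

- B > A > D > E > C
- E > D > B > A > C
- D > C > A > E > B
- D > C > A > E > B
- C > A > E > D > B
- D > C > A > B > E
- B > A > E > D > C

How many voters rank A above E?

6

Ballots ranking A above E: 6.
Ballots ranking E above A: 1.
So 6 of 7 voters prefer A to E.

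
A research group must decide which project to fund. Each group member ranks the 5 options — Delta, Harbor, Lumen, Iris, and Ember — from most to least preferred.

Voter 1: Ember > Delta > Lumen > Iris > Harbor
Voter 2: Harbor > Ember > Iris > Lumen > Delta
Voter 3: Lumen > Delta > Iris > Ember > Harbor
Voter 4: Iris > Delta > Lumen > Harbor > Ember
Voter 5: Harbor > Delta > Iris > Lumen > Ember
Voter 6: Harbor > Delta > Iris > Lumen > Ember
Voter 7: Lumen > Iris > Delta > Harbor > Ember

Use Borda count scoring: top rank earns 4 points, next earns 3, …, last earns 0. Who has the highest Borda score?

Delta

Borda scores:
  Delta: 3 + 0 + 3 + 3 + 3 + 3 + 2 = 17
  Harbor: 0 + 4 + 0 + 1 + 4 + 4 + 1 = 14
  Lumen: 2 + 1 + 4 + 2 + 1 + 1 + 4 = 15
  Iris: 1 + 2 + 2 + 4 + 2 + 2 + 3 = 16
  Ember: 4 + 3 + 1 + 0 + 0 + 0 + 0 = 8
Delta has the highest total.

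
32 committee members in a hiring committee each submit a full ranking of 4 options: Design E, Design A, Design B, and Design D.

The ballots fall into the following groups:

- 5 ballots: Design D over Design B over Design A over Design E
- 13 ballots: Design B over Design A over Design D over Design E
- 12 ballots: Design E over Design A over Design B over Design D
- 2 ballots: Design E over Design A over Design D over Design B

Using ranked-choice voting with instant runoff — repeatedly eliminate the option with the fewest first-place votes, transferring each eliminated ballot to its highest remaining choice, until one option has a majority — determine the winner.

Design B

Round 1: Design E 14, Design B 13, Design D 5, Design A 0. Design A has the fewest and is eliminated.
Round 2: Design E 14, Design B 13, Design D 5. Design D has the fewest and is eliminated.
Round 3: Design B 18, Design E 14. Design B has a majority.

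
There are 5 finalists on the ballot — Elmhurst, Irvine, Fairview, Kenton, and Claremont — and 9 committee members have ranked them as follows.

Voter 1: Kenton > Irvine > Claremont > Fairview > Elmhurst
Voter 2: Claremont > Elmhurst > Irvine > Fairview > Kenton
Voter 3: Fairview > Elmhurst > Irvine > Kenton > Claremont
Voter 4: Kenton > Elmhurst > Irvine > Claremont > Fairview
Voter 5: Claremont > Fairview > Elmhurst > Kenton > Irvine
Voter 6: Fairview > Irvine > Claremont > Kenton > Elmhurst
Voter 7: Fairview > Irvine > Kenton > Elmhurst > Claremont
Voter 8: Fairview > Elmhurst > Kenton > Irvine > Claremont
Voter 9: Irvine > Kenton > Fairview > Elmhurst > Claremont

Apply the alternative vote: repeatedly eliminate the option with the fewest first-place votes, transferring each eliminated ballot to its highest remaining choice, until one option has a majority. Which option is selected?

Round 1: Fairview 4, Kenton 2, Claremont 2, Irvine 1, Elmhurst 0. Elmhurst has the fewest and is eliminated.
Round 2: Fairview 4, Kenton 2, Claremont 2, Irvine 1. Irvine has the fewest and is eliminated.
Round 3: Fairview 4, Kenton 3, Claremont 2. Claremont has the fewest and is eliminated.
Round 4: Fairview 6, Kenton 3. Fairview has a majority.

Fairview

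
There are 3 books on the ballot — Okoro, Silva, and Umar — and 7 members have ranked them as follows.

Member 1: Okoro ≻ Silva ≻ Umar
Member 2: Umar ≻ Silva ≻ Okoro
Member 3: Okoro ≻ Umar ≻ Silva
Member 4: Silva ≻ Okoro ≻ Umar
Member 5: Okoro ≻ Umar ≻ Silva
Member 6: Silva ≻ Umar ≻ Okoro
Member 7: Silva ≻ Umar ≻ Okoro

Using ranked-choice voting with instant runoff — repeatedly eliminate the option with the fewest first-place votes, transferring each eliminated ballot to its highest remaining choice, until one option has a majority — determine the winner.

Round 1: Okoro 3, Silva 3, Umar 1. Umar has the fewest and is eliminated.
Round 2: Silva 4, Okoro 3. Silva has a majority.

Silva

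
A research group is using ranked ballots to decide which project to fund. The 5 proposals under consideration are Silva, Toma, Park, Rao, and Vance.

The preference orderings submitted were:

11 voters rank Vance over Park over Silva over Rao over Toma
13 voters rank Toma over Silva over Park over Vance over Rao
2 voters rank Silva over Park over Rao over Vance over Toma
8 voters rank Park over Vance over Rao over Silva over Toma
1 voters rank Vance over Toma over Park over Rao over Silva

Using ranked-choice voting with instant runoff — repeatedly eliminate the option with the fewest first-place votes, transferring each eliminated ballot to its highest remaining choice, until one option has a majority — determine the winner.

Vance

Round 1: Toma 13, Vance 12, Park 8, Silva 2, Rao 0. Rao has the fewest and is eliminated.
Round 2: Toma 13, Vance 12, Park 8, Silva 2. Silva has the fewest and is eliminated.
Round 3: Toma 13, Vance 12, Park 10. Park has the fewest and is eliminated.
Round 4: Vance 22, Toma 13. Vance has a majority.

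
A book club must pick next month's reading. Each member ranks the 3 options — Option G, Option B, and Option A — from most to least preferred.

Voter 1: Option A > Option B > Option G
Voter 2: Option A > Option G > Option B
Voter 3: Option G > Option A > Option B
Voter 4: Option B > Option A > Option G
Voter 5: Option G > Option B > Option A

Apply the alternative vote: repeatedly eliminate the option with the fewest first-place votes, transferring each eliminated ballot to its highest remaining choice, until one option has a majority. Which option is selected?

Option A

Round 1: Option G 2, Option A 2, Option B 1. Option B has the fewest and is eliminated.
Round 2: Option A 3, Option G 2. Option A has a majority.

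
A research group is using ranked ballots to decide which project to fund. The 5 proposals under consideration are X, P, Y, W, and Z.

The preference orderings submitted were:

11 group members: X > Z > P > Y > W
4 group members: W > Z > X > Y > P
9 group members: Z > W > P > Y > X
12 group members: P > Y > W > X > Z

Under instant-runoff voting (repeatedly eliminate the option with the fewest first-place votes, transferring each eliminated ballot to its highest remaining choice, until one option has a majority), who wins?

Z

Round 1: P 12, X 11, Z 9, W 4, Y 0. Y has the fewest and is eliminated.
Round 2: P 12, X 11, Z 9, W 4. W has the fewest and is eliminated.
Round 3: Z 13, P 12, X 11. X has the fewest and is eliminated.
Round 4: Z 24, P 12. Z has a majority.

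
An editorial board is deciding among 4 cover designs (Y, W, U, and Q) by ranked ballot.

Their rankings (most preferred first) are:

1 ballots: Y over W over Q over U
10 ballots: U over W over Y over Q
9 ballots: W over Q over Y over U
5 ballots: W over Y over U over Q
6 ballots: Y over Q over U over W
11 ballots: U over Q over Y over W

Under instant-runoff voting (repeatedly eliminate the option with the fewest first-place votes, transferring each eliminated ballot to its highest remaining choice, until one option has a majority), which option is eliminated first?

Round 1: U 21, W 14, Y 7, Q 0. Q has the fewest and is eliminated.
Round 2: U 21, W 14, Y 7. Y has the fewest and is eliminated.
Round 3: U 27, W 15. U has a majority.

Q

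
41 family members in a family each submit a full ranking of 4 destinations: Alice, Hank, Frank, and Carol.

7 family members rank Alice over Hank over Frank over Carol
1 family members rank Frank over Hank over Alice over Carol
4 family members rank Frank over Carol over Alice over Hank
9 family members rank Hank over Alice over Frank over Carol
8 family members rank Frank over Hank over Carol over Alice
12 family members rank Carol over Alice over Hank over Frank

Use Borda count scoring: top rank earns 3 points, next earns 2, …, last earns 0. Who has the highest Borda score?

Hank

Borda scores:
  Alice: 7·3 + 1 + 4·1 + 9·2 + 8·0 + 12·2 = 68
  Hank: 7·2 + 2 + 4·0 + 9·3 + 8·2 + 12·1 = 71
  Frank: 7·1 + 3 + 4·3 + 9·1 + 8·3 + 12·0 = 55
  Carol: 7·0 + 0 + 4·2 + 9·0 + 8·1 + 12·3 = 52
Hank has the highest total.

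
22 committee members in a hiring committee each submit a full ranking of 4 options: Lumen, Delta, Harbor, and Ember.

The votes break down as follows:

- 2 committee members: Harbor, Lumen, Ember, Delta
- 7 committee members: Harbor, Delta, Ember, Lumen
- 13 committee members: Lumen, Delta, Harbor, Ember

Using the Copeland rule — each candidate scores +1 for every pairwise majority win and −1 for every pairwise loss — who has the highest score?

Lumen

Pairwise results:
  Lumen vs Delta: Lumen wins 15–7.
  Lumen vs Harbor: Lumen wins 13–9.
  Lumen vs Ember: Lumen wins 15–7.
  Delta vs Harbor: Delta wins 13–9.
  Delta vs Ember: Delta wins 20–2.
  Harbor vs Ember: Harbor wins 22–0.
Copeland scores (wins − losses):
  Lumen: 3 − 0 = 3
  Delta: 2 − 1 = 1
  Harbor: 1 − 2 = -1
  Ember: 0 − 3 = -3
Lumen has the best Copeland score.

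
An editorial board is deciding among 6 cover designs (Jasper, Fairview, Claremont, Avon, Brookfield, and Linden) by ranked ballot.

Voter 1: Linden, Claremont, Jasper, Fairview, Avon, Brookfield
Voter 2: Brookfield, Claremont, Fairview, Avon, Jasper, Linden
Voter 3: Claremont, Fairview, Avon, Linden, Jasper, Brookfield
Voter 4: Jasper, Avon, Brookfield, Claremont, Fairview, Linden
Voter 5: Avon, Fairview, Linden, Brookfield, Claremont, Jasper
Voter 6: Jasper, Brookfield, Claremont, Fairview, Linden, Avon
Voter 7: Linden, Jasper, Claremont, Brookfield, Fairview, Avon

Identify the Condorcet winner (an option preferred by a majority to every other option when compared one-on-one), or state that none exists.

Head-to-head results (7 voters total):
Jasper vs Fairview: Jasper wins 4–3.
Jasper vs Claremont: Claremont wins 4–3.
Jasper vs Avon: Jasper wins 4–3.
Jasper vs Brookfield: Jasper wins 5–2.
Jasper vs Linden: Linden wins 4–3.
Fairview vs Claremont: Claremont wins 6–1.
Fairview vs Avon: Fairview wins 5–2.
Fairview vs Brookfield: Brookfield wins 4–3.
Fairview vs Linden: Fairview wins 5–2.
Claremont vs Avon: Claremont wins 5–2.
Claremont vs Brookfield: Brookfield wins 4–3.
Claremont vs Linden: Claremont wins 4–3.
Avon vs Brookfield: Avon wins 4–3.
Avon vs Linden: Avon wins 4–3.
Brookfield vs Linden: Linden wins 4–3.
No candidate beats all others: Jasper beats Fairview beats Linden beats Jasper, a majority cycle.

There is no Condorcet winner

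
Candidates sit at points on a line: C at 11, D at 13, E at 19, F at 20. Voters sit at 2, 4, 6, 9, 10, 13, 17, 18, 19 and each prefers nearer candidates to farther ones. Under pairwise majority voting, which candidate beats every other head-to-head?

C

With single-peaked preferences on a line, the Condorcet winner is the candidate closest to the median voter.
The median voter (position 10) is closest to C at 11.
Check: C vs E — voters closer to C: 6 of 9.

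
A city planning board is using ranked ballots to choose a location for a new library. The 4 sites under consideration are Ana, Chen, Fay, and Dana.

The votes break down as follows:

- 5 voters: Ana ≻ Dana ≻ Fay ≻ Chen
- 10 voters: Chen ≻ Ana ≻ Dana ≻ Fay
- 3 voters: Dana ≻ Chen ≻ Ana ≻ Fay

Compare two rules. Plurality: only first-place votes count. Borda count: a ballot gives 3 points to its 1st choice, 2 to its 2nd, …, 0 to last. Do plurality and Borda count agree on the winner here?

Plurality first-place counts: Ana 5, Chen 10, Fay 0, Dana 3 → Chen.
Borda totals: Ana 38, Chen 36, Fay 5, Dana 29 → Ana.
The two rules disagree: plurality picks Chen, Borda picks Ana.

No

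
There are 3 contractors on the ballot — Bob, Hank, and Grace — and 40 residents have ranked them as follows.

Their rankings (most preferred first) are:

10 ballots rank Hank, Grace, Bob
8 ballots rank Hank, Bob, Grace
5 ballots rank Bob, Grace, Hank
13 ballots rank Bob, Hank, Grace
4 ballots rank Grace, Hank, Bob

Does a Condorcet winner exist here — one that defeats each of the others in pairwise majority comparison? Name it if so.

Hank

Head-to-head results (40 voters total):
Bob vs Hank: Hank wins 22–18.
Bob vs Grace: Bob wins 26–14.
Hank vs Grace: Hank wins 31–9.
Hank beats each rival — Bob (22–18), Grace (31–9) — so Hank is the Condorcet winner.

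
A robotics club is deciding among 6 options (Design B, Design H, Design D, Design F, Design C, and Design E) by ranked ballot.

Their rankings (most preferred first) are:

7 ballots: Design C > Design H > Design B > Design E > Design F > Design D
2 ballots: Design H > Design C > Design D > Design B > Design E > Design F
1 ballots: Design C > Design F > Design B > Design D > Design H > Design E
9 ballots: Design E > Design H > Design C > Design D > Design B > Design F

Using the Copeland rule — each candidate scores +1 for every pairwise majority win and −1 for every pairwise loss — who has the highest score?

Design H

Pairwise results:
  Design B vs Design H: Design H wins 18–1.
  Design B vs Design D: Design D wins 11–8.
  Design B vs Design F: Design B wins 18–1.
  Design B vs Design C: Design C wins 19–0.
  Design B vs Design E: Design B wins 10–9.
  Design H vs Design D: Design H wins 18–1.
  Design H vs Design F: Design H wins 18–1.
  Design H vs Design C: Design H wins 11–8.
  Design H vs Design E: Design H wins 10–9.
  Design D vs Design F: Design D wins 11–8.
  Design D vs Design C: Design C wins 19–0.
  Design D vs Design E: Design E wins 16–3.
  Design F vs Design C: Design C wins 19–0.
  Design F vs Design E: Design E wins 18–1.
  Design C vs Design E: Design C wins 10–9.
Copeland scores (wins − losses):
  Design B: 2 − 3 = -1
  Design H: 5 − 0 = 5
  Design D: 2 − 3 = -1
  Design F: 0 − 5 = -5
  Design C: 4 − 1 = 3
  Design E: 2 − 3 = -1
Design H has the best Copeland score.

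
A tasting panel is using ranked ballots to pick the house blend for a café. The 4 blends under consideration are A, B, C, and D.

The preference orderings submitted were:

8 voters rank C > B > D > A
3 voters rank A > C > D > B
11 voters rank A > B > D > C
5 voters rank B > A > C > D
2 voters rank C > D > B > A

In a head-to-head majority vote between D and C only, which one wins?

C

Ballots ranking D above C: 11.
Ballots ranking C above D: 8+3+5+2 = 18.
C wins the head-to-head, 18–11.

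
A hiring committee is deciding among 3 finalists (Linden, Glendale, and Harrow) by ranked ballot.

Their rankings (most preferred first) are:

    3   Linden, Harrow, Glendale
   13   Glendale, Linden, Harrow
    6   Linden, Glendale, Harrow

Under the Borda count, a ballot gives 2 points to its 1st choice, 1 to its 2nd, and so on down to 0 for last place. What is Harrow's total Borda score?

3

Borda scores:
  Linden: 3·2 + 13·1 + 6·2 = 31
  Glendale: 3·0 + 13·2 + 6·1 = 32
  Harrow: 3·1 + 13·0 + 6·0 = 3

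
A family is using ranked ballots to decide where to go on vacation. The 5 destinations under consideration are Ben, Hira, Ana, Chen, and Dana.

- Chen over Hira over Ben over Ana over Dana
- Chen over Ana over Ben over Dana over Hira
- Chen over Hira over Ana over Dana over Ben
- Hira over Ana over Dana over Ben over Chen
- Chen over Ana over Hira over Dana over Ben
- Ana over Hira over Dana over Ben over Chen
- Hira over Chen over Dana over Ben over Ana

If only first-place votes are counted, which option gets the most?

Chen

First-place vote totals:
  Ben: 0
  Hira: 2
  Ana: 1
  Chen: 4
  Dana: 0
Chen has the most first-place votes.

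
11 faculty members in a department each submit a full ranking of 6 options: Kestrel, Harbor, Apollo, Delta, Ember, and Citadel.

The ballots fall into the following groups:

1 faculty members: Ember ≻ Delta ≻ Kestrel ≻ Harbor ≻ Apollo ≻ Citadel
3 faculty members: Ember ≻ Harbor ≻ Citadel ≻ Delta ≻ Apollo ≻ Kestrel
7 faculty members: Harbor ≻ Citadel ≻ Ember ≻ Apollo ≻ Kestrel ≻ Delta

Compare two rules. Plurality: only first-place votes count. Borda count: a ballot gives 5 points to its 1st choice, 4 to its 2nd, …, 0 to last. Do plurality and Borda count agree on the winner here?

Yes

Plurality first-place counts: Kestrel 0, Harbor 7, Apollo 0, Delta 0, Ember 4, Citadel 0 → Harbor.
Borda totals: Kestrel 10, Harbor 49, Apollo 18, Delta 10, Ember 41, Citadel 37 → Harbor.
The two rules agree on Harbor.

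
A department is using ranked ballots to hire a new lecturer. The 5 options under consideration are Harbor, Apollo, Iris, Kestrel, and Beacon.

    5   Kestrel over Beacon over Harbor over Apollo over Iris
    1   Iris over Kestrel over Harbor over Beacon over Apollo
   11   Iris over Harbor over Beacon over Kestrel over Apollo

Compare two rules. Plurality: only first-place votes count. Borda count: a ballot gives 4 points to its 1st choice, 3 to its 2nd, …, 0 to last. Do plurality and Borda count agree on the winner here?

Yes

Plurality first-place counts: Harbor 0, Apollo 0, Iris 12, Kestrel 5, Beacon 0 → Iris.
Borda totals: Harbor 45, Apollo 5, Iris 48, Kestrel 34, Beacon 38 → Iris.
The two rules agree on Iris.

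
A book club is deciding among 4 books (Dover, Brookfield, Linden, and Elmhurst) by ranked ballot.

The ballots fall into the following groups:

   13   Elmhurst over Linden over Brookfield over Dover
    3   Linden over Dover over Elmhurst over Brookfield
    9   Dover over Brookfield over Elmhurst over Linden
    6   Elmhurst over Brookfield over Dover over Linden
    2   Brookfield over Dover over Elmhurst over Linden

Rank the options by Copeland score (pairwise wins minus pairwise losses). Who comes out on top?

Elmhurst

Pairwise results:
  Dover vs Brookfield: Brookfield wins 21–12.
  Dover vs Linden: Dover wins 17–16.
  Dover vs Elmhurst: Elmhurst wins 19–14.
  Brookfield vs Linden: Brookfield wins 17–16.
  Brookfield vs Elmhurst: Elmhurst wins 22–11.
  Linden vs Elmhurst: Elmhurst wins 30–3.
Copeland scores (wins − losses):
  Dover: 1 − 2 = -1
  Brookfield: 2 − 1 = 1
  Linden: 0 − 3 = -3
  Elmhurst: 3 − 0 = 3
Elmhurst has the best Copeland score.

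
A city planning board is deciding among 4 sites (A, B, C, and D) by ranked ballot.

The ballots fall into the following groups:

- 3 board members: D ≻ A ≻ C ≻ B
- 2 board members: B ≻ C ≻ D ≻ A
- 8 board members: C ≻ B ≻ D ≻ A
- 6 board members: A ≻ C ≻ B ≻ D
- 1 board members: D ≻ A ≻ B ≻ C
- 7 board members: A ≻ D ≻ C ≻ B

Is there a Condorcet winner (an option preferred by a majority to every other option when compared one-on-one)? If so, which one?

There is no Condorcet winner

Head-to-head results (27 voters total):
A vs B: A wins 17–10.
A vs C: A wins 17–10.
A vs D: D wins 14–13.
B vs C: C wins 24–3.
B vs D: B wins 16–11.
C vs D: C wins 16–11.
No candidate beats all others: A beats B beats D beats A, a majority cycle.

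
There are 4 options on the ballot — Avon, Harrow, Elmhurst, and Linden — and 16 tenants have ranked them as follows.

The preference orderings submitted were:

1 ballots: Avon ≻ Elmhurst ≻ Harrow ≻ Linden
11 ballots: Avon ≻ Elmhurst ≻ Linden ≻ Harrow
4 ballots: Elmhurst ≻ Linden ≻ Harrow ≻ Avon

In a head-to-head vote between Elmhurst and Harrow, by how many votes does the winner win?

16

Ballots ranking Elmhurst above Harrow: 1+11+4 = 16.
Ballots ranking Harrow above Elmhurst: 0.
Elmhurst wins 16–0, a margin of 16.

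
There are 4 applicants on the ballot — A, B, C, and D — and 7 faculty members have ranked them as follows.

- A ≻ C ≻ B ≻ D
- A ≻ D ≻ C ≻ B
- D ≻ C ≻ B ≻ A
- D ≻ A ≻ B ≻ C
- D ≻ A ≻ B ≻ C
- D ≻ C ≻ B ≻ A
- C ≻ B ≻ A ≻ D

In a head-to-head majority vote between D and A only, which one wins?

D

Ballots ranking D above A: 4.
Ballots ranking A above D: 3.
D wins the head-to-head, 4–3.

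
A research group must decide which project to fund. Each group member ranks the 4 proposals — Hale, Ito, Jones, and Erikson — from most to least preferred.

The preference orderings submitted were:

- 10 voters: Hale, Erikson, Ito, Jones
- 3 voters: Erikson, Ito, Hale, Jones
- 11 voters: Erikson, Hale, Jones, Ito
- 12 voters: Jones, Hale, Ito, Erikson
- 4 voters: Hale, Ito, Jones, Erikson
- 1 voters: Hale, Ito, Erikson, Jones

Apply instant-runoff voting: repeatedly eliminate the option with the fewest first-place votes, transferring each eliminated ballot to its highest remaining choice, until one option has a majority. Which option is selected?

Round 1: Hale 15, Erikson 14, Jones 12, Ito 0. Ito has the fewest and is eliminated.
Round 2: Hale 15, Erikson 14, Jones 12. Jones has the fewest and is eliminated.
Round 3: Hale 27, Erikson 14. Hale has a majority.

Hale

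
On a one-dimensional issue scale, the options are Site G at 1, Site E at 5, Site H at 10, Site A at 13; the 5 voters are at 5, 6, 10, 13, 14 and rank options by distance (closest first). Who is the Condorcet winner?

With single-peaked preferences on a line, the Condorcet winner is the candidate closest to the median voter.
The median voter (position 10) is closest to Site H at 10.
Check: Site H vs Site G — voters closer to Site H: 4 of 5.

Site H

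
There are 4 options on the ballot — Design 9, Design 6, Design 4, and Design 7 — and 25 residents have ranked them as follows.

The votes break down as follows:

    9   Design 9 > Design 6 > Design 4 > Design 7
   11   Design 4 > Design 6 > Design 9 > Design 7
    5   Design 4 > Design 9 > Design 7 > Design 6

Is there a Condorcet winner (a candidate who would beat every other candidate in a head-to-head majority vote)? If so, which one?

Head-to-head results (25 voters total):
Design 9 vs Design 6: Design 9 wins 14–11.
Design 9 vs Design 4: Design 4 wins 16–9.
Design 9 vs Design 7: Design 9 wins 25–0.
Design 6 vs Design 4: Design 4 wins 16–9.
Design 6 vs Design 7: Design 6 wins 20–5.
Design 4 vs Design 7: Design 4 wins 25–0.
Design 4 beats each rival — Design 9 (16–9), Design 6 (16–9), Design 7 (25–0) — so Design 4 is the Condorcet winner.

Design 4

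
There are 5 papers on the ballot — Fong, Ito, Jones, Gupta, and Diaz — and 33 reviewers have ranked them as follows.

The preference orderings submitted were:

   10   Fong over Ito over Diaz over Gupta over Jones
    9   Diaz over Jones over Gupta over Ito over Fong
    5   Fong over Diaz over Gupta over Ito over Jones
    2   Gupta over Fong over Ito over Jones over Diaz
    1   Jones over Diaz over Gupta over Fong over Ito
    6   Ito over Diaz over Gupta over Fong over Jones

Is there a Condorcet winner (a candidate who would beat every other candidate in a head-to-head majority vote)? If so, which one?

No Condorcet winner

Head-to-head results (33 voters total):
Fong vs Ito: Fong wins 18–15.
Fong vs Jones: Fong wins 23–10.
Fong vs Gupta: Gupta wins 18–15.
Fong vs Diaz: Fong wins 17–16.
Ito vs Jones: Ito wins 23–10.
Ito vs Gupta: Gupta wins 17–16.
Ito vs Diaz: Ito wins 18–15.
Jones vs Gupta: Gupta wins 23–10.
Jones vs Diaz: Diaz wins 30–3.
Gupta vs Diaz: Diaz wins 31–2.
No candidate beats all others: Fong beats Diaz beats Gupta beats Fong, a majority cycle.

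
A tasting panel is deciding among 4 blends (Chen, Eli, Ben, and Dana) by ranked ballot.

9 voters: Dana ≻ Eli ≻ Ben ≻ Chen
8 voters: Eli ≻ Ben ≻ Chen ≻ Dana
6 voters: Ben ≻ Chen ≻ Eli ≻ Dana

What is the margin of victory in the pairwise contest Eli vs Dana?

Ballots ranking Eli above Dana: 8+6 = 14.
Ballots ranking Dana above Eli: 9.
Eli wins 14–9, a margin of 5.

5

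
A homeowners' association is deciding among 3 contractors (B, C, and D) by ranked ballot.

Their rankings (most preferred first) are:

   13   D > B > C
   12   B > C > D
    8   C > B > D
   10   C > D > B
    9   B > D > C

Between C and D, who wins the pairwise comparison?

Ballots ranking C above D: 12+8+10 = 30.
Ballots ranking D above C: 13+9 = 22.
C wins the head-to-head, 30–22.

C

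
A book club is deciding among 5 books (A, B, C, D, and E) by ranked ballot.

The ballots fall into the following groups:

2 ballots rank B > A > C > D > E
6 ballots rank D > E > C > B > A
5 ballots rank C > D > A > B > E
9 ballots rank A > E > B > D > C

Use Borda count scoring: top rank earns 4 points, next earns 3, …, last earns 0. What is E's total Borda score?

Borda scores:
  A: 2·3 + 6·0 + 5·2 + 9·4 = 52
  B: 2·4 + 6·1 + 5·1 + 9·2 = 37
  C: 2·2 + 6·2 + 5·4 + 9·0 = 36
  D: 2·1 + 6·4 + 5·3 + 9·1 = 50
  E: 2·0 + 6·3 + 5·0 + 9·3 = 45

45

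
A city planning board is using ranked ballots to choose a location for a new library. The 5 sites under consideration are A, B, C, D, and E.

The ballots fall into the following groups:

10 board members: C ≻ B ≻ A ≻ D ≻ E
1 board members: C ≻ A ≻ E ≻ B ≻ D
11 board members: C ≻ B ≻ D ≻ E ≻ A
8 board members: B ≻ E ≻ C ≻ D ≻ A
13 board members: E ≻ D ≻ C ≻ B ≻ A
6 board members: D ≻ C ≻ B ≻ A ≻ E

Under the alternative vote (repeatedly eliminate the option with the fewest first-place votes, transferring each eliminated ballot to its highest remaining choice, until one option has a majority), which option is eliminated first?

A

Round 1: C 22, E 13, B 8, D 6, A 0. A has the fewest and is eliminated.
Round 2: C 22, E 13, B 8, D 6. D has the fewest and is eliminated.
Round 3: C 28, E 13, B 8. C has a majority.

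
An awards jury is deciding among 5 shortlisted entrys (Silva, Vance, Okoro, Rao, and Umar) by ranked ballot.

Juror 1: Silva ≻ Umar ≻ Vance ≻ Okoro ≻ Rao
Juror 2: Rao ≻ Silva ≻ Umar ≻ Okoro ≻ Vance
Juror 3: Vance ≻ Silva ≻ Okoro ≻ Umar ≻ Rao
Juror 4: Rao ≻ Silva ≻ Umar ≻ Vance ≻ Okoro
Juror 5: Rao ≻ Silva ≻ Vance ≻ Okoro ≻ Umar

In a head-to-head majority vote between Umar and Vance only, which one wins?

Umar

Ballots ranking Umar above Vance: 3.
Ballots ranking Vance above Umar: 2.
Umar wins the head-to-head, 3–2.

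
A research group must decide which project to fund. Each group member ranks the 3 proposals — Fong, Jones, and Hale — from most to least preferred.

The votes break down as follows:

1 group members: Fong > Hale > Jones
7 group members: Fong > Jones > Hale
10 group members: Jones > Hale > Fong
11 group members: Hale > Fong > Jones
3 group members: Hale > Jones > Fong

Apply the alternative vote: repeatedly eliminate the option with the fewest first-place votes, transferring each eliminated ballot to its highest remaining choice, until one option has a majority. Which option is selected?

Round 1: Hale 14, Jones 10, Fong 8. Fong has the fewest and is eliminated.
Round 2: Jones 17, Hale 15. Jones has a majority.

Jones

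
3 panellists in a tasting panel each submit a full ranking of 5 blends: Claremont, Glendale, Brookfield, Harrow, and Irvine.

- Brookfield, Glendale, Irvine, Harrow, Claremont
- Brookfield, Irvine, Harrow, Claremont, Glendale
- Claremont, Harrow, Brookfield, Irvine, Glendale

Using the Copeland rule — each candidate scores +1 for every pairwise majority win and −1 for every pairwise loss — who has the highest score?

Pairwise results:
  Claremont vs Glendale: Claremont wins 2–1.
  Claremont vs Brookfield: Brookfield wins 2–1.
  Claremont vs Harrow: Harrow wins 2–1.
  Claremont vs Irvine: Irvine wins 2–1.
  Glendale vs Brookfield: Brookfield wins 3–0.
  Glendale vs Harrow: Harrow wins 2–1.
  Glendale vs Irvine: Irvine wins 2–1.
  Brookfield vs Harrow: Brookfield wins 2–1.
  Brookfield vs Irvine: Brookfield wins 3–0.
  Harrow vs Irvine: Irvine wins 2–1.
Copeland scores (wins − losses):
  Claremont: 1 − 3 = -2
  Glendale: 0 − 4 = -4
  Brookfield: 4 − 0 = 4
  Harrow: 2 − 2 = 0
  Irvine: 3 − 1 = 2
Brookfield has the best Copeland score.

Brookfield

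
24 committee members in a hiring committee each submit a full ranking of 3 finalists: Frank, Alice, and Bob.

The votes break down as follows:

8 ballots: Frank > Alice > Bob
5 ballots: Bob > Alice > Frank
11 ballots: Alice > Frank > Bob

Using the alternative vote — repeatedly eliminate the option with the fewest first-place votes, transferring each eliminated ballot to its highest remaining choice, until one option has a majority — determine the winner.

Round 1: Alice 11, Frank 8, Bob 5. Bob has the fewest and is eliminated.
Round 2: Alice 16, Frank 8. Alice has a majority.

Alice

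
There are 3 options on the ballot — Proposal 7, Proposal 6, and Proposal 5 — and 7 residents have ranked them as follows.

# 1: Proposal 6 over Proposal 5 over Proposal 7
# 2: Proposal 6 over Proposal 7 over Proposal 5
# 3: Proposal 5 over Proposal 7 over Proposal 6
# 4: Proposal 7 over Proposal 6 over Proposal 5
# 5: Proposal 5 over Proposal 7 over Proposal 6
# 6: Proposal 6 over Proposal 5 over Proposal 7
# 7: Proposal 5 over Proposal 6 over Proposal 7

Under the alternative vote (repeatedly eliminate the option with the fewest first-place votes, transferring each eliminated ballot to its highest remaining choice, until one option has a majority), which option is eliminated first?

Proposal 7

Round 1: Proposal 6 3, Proposal 5 3, Proposal 7 1. Proposal 7 has the fewest and is eliminated.
Round 2: Proposal 6 4, Proposal 5 3. Proposal 6 has a majority.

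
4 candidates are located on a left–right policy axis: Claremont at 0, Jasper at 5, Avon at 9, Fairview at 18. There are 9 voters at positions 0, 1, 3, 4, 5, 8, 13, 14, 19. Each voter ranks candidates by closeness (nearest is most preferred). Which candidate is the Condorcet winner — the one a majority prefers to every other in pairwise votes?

With single-peaked preferences on a line, the Condorcet winner is the candidate closest to the median voter.
The median voter (position 5) is closest to Jasper at 5.
Check: Jasper vs Avon — voters closer to Jasper: 5 of 9.

Jasper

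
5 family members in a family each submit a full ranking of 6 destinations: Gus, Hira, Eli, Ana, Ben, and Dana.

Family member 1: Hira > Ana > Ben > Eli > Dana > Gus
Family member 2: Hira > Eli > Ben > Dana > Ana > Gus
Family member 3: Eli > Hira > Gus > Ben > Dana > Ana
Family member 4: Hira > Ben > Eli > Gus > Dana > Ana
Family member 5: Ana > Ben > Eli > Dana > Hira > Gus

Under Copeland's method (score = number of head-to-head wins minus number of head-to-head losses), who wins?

Hira

Pairwise results:
  Gus vs Hira: Hira wins 5–0.
  Gus vs Eli: Eli wins 5–0.
  Gus vs Ana: Ana wins 3–2.
  Gus vs Ben: Ben wins 4–1.
  Gus vs Dana: Dana wins 3–2.
  Hira vs Eli: Hira wins 3–2.
  Hira vs Ana: Hira wins 4–1.
  Hira vs Ben: Hira wins 4–1.
  Hira vs Dana: Hira wins 4–1.
  Eli vs Ana: Eli wins 3–2.
  Eli vs Ben: Ben wins 3–2.
  Eli vs Dana: Eli wins 5–0.
  Ana vs Ben: Ben wins 3–2.
  Ana vs Dana: Dana wins 3–2.
  Ben vs Dana: Ben wins 5–0.
Copeland scores (wins − losses):
  Gus: 0 − 5 = -5
  Hira: 5 − 0 = 5
  Eli: 3 − 2 = 1
  Ana: 1 − 4 = -3
  Ben: 4 − 1 = 3
  Dana: 2 − 3 = -1
Hira has the best Copeland score.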